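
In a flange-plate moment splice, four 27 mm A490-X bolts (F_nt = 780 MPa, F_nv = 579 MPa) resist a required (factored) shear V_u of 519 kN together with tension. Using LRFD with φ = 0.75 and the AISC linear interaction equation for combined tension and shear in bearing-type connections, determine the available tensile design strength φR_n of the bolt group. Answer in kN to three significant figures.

A_b = π·27²/4 = 572.6 mm²; f_rv = 519 × 1000 / (4 × 572.6) = 226.6 MPa.
F'_nt = 1.3 F_nt − (F_nt / φF_nv) f_rv = 1.3·780 − (780/(0.75·579))·226.6 = 607 MPa, capped at F_nt → F'_nt = 607 MPa.
R_n = F'_nt · A_b · n = 607 × 572.6 × 4 / 1000 = 1390 kN.
Design strength φR_n = 0.75 × 1390 = 1040 kN.

1040 kN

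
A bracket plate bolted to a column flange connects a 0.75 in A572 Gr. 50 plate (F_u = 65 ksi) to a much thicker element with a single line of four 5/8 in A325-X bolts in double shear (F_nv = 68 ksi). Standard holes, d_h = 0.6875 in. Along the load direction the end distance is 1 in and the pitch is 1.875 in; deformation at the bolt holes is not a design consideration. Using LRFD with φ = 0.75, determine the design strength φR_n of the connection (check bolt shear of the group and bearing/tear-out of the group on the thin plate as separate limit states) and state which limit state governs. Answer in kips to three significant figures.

125 kips (bolt shear governs)

Bolt shear: A_b = π·0.625²/4 = 0.3068 in²; R_n = 68 × 0.3068 × 4 × 2 = 166.9 kips → 0.75 × 166.9 = 125 kips.
Bearing (1.5 l_c t F_u ≤ 3.0 d t F_u): upper limit = 3.0·0.625·0.75·65 = 91.41 kips.
  Edge l_c = 1 − 0.6875/2 = 0.6562 → r_n = 47.99 kips; interior l_c = 1.875 − 0.6875 = 1.188 → r_n = 86.84 kips.
  R_n,bearing = 1·47.99 + 3·86.84 = 308.5 kips → 0.75 × 308.5 = 231 kips.
Bolt shear governs: 125 kips.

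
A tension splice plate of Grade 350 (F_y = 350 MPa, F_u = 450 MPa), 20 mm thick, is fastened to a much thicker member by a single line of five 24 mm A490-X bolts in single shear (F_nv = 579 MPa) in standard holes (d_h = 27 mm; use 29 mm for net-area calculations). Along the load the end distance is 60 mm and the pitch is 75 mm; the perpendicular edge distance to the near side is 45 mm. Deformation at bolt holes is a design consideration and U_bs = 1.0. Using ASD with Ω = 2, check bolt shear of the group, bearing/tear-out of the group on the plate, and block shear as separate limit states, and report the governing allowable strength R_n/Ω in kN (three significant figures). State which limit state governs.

655 kN (bolt shear governs)

Bolt shear: A_b = π·24²/4 = 452.4 mm²; R_n = 579 × 452.4 × 5 × 1 / 1000 = 1310 kN → 1310 / 2 = 655 kN.
Bearing: edge l_c = 46.5, r_n = 502.2 kN; interior l_c = 48, r_n = 518.4 kN; R_n = 502.2 + 4·518.4 = 2576 kN → 1290 kN.
Block shear: A_gv = 7200, A_nv = 4590, A_nt = 610 mm²; R_n = min(0.6F_uA_nv, 0.6F_yA_gv) + U_bs·F_u·A_nt = 1514 kN → 757 kN.
Bolt shear governs: 655 kN.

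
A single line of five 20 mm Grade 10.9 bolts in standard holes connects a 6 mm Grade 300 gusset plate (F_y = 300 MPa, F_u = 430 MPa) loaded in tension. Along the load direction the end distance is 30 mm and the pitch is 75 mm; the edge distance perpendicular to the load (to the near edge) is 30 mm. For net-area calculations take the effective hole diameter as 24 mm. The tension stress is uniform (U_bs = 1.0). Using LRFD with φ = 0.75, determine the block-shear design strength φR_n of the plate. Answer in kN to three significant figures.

Shear plane L_v = 30 + 4·75 = 330 mm; A_gv = 330 × 6 = 1980 mm².
A_nv = (330 − 4.5·24) × 6 = 1332 mm².
A_nt = (30 − 0.5·24) × 6 = 108 mm².
0.6 F_u A_nv = 343.7 kN; 0.6 F_y A_gv = 356.4 kN → shear rupture governs the shear term.
R_n = 343.7 + 1.0 × 430 × 108 / 1000 = 390.1 kN.
Design strength φR_n = 0.75 × 390.1 = 293 kN.

293 kN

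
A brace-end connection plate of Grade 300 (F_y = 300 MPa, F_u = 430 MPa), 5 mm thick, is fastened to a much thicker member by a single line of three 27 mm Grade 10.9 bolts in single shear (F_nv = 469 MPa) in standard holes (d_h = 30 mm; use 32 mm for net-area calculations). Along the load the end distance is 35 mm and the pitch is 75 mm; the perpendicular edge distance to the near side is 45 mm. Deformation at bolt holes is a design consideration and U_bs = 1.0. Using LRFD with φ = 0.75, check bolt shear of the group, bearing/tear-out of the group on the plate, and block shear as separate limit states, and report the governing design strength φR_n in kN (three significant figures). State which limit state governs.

Bolt shear: A_b = π·27²/4 = 572.6 mm²; R_n = 469 × 572.6 × 3 × 1 / 1000 = 805.6 kN → 0.75 × 805.6 = 604 kN.
Bearing: edge l_c = 20, r_n = 51.6 kN; interior l_c = 45, r_n = 116.1 kN; R_n = 51.6 + 2·116.1 = 283.8 kN → 213 kN.
Block shear: A_gv = 925, A_nv = 525, A_nt = 145 mm²; R_n = min(0.6F_uA_nv, 0.6F_yA_gv) + U_bs·F_u·A_nt = 197.8 kN → 148 kN.
Block shear governs: 148 kN.

148 kN (block shear governs)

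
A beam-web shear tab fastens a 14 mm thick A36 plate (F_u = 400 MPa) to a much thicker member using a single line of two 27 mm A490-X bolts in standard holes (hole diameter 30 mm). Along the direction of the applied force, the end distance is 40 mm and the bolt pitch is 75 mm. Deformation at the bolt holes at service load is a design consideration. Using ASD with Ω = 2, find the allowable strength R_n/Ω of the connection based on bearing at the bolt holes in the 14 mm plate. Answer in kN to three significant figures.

Per bolt r_n = 1.2 l_c t F_u ≤ 2.4 d t F_u; upper limit = 2.4 × 27 × 14 × 400 / 1000 = 362.9 kN.
Edge bolt: l_c = 40 − 30/2 = 25 mm → 1.2 × 25 × 14 × 400 / 1000 = 168 → r_n = 168 kN.
Interior bolts: l_c = 75 − 30 = 45 mm → 1.2 × 45 × 14 × 400 / 1000 = 302.4 → r_n = 302.4 kN.
R_n = 1 × 168 + 1 × 302.4 = 470.4 kN.
Allowable strength R_n/Ω = 470.4 / 2 = 235 kN.

235 kN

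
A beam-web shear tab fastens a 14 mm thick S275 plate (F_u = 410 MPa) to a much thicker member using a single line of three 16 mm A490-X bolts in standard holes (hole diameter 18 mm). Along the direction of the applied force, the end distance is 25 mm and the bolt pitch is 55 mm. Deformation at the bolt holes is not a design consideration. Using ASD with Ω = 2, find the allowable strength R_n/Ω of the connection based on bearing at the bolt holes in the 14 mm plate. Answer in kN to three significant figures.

Per bolt r_n = 1.5 l_c t F_u ≤ 3.0 d t F_u; upper limit = 3.0 × 16 × 14 × 410 / 1000 = 275.5 kN.
Edge bolt: l_c = 25 − 18/2 = 16 mm → 1.5 × 16 × 14 × 410 / 1000 = 137.8 → r_n = 137.8 kN.
Interior bolts: l_c = 55 − 18 = 37 mm → 1.5 × 37 × 14 × 410 / 1000 = 318.6 → r_n = 275.5 kN.
R_n = 1 × 137.8 + 2 × 275.5 = 688.8 kN.
Allowable strength R_n/Ω = 688.8 / 2 = 344 kN.

344 kN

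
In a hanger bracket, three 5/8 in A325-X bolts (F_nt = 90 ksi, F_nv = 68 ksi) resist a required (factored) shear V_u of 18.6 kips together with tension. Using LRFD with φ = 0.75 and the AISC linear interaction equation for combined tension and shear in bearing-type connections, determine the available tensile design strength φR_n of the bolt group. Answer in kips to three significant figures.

A_b = π·0.625²/4 = 0.3068 in²; f_rv = 18.6 / (3 × 0.3068) = 20.21 ksi.
F'_nt = 1.3 F_nt − (F_nt / φF_nv) f_rv = 1.3·90 − (90/(0.75·68))·20.21 = 81.34 ksi, capped at F_nt → F'_nt = 81.34 ksi.
R_n = F'_nt · A_b · n = 81.34 × 0.3068 × 3 = 74.86 kips.
Design strength φR_n = 0.75 × 74.86 = 56.1 kips.

56.1 kips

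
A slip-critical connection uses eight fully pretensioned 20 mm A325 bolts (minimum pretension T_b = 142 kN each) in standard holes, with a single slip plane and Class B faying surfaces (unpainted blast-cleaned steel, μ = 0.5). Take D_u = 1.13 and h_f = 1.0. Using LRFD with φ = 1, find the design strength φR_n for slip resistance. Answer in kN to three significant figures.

642 kN

R_n = μ · D_u · h_f · T_b · n_s · n_b = 0.5 × 1.13 × 1.0 × 142 × 1 × 8 = 641.8 kN.
Design strength φR_n = 1 × 641.8 = 642 kN.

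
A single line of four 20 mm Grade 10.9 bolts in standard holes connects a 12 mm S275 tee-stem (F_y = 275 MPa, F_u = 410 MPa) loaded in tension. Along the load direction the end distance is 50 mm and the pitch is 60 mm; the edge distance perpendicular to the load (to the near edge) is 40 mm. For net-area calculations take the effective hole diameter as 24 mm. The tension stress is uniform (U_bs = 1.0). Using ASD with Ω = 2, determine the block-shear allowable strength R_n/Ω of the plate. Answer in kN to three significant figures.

284 kN

Shear plane L_v = 50 + 3·60 = 230 mm; A_gv = 230 × 12 = 2760 mm².
A_nv = (230 − 3.5·24) × 12 = 1752 mm².
A_nt = (40 − 0.5·24) × 12 = 336 mm².
0.6 F_u A_nv = 431 kN; 0.6 F_y A_gv = 455.4 kN → shear rupture governs the shear term.
R_n = 431 + 1.0 × 410 × 336 / 1000 = 568.8 kN.
Allowable strength R_n/Ω = 568.8 / 2 = 284 kN.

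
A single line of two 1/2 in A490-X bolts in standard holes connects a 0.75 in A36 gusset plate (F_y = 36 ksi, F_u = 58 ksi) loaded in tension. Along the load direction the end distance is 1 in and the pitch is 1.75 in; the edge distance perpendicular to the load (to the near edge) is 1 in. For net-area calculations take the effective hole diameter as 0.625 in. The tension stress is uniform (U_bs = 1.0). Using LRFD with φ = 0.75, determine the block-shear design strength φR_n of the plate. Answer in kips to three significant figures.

Shear plane L_v = 1 + 1·1.75 = 2.75 in; A_gv = 2.75 × 0.75 = 2.062 in².
A_nv = (2.75 − 1.5·0.625) × 0.75 = 1.359 in².
A_nt = (1 − 0.5·0.625) × 0.75 = 0.5156 in².
0.6 F_u A_nv = 47.31 kips; 0.6 F_y A_gv = 44.55 kips → shear yielding governs the shear term.
R_n = 44.55 + 1.0 × 58 × 0.5156 = 74.46 kips.
Design strength φR_n = 0.75 × 74.46 = 55.8 kips.

55.8 kips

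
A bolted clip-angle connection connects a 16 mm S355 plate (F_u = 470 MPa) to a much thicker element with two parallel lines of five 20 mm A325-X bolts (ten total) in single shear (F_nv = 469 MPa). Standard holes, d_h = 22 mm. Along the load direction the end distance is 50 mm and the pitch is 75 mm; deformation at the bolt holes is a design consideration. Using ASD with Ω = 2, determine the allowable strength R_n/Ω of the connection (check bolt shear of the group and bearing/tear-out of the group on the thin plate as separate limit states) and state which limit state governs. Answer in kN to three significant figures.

Bolt shear: A_b = π·20²/4 = 314.2 mm²; R_n = 469 × 314.2 × 10 × 1 / 1000 = 1473 kN → 1473 / 2 = 737 kN.
Bearing (1.2 l_c t F_u ≤ 2.4 d t F_u): upper limit = 2.4·20·16·470 / 1000 = 361 kN.
  Edge l_c = 50 − 22/2 = 39 → r_n = 351.9 kN; interior l_c = 75 − 22 = 53 → r_n = 361 kN.
  R_n,bearing = 2·351.9 + 8·361 = 3592 kN → 3592 / 2 = 1800 kN.
Bolt shear governs: 737 kN.

737 kN (bolt shear governs)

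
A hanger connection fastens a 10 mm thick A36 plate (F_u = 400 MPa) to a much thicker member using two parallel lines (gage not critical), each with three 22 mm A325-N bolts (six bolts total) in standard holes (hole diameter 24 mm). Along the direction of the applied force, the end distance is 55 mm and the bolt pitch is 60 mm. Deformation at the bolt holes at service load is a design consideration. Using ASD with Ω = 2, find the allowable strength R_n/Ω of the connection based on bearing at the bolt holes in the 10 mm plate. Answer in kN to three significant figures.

552 kN

Per bolt r_n = 1.2 l_c t F_u ≤ 2.4 d t F_u; upper limit = 2.4 × 22 × 10 × 400 / 1000 = 211.2 kN.
Edge bolt: l_c = 55 − 24/2 = 43 mm → 1.2 × 43 × 10 × 400 / 1000 = 206.4 → r_n = 206.4 kN.
Interior bolts: l_c = 60 − 24 = 36 mm → 1.2 × 36 × 10 × 400 / 1000 = 172.8 → r_n = 172.8 kN.
R_n = 2 × 206.4 + 4 × 172.8 = 1104 kN.
Allowable strength R_n/Ω = 1104 / 2 = 552 kN.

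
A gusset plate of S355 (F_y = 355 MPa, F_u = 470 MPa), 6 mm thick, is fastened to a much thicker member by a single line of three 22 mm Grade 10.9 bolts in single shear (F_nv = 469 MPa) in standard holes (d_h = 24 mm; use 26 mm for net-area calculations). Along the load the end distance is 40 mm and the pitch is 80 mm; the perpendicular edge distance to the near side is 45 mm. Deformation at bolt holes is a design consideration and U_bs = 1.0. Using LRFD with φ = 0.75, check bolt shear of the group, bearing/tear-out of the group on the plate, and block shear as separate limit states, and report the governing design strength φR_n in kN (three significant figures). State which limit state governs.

Bolt shear: A_b = π·22²/4 = 380.1 mm²; R_n = 469 × 380.1 × 3 × 1 / 1000 = 534.8 kN → 0.75 × 534.8 = 401 kN.
Bearing: edge l_c = 28, r_n = 94.75 kN; interior l_c = 56, r_n = 148.9 kN; R_n = 94.75 + 2·148.9 = 392.5 kN → 294 kN.
Block shear: A_gv = 1200, A_nv = 810, A_nt = 192 mm²; R_n = min(0.6F_uA_nv, 0.6F_yA_gv) + U_bs·F_u·A_nt = 318.7 kN → 239 kN.
Block shear governs: 239 kN.

239 kN (block shear governs)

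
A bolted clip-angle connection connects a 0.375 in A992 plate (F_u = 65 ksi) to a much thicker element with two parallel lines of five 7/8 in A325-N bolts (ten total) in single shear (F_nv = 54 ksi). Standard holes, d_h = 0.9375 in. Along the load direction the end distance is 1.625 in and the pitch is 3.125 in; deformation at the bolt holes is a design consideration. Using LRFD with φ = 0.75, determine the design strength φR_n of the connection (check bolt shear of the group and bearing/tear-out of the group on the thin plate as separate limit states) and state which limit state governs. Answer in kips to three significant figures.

244 kips (bolt shear governs)

Bolt shear: A_b = π·0.875²/4 = 0.6013 in²; R_n = 54 × 0.6013 × 10 × 1 = 324.7 kips → 0.75 × 324.7 = 244 kips.
Bearing (1.2 l_c t F_u ≤ 2.4 d t F_u): upper limit = 2.4·0.875·0.375·65 = 51.19 kips.
  Edge l_c = 1.625 − 0.9375/2 = 1.156 → r_n = 33.82 kips; interior l_c = 3.125 − 0.9375 = 2.188 → r_n = 51.19 kips.
  R_n,bearing = 2·33.82 + 8·51.19 = 477.1 kips → 0.75 × 477.1 = 358 kips.
Bolt shear governs: 244 kips.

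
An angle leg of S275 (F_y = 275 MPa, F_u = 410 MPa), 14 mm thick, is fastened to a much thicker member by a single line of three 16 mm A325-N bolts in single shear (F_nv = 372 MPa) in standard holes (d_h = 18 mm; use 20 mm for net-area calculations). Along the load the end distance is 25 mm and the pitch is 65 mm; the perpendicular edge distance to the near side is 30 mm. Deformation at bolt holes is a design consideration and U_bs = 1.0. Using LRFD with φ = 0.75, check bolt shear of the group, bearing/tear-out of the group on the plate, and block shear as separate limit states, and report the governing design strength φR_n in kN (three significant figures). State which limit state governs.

Bolt shear: A_b = π·16²/4 = 201.1 mm²; R_n = 372 × 201.1 × 3 × 1 / 1000 = 224.4 kN → 0.75 × 224.4 = 168 kN.
Bearing: edge l_c = 16, r_n = 110.2 kN; interior l_c = 47, r_n = 220.4 kN; R_n = 110.2 + 2·220.4 = 551 kN → 413 kN.
Block shear: A_gv = 2170, A_nv = 1470, A_nt = 280 mm²; R_n = min(0.6F_uA_nv, 0.6F_yA_gv) + U_bs·F_u·A_nt = 472.9 kN → 355 kN.
Bolt shear governs: 168 kN.

168 kN (bolt shear governs)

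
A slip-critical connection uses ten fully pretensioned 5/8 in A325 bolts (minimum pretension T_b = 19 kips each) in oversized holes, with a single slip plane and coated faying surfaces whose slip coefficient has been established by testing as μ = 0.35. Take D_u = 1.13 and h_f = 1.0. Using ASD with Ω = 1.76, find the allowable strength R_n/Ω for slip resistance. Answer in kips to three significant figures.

42.7 kips

R_n = μ · D_u · h_f · T_b · n_s · n_b = 0.35 × 1.13 × 1.0 × 19 × 1 × 10 = 75.14 kips.
Allowable strength R_n/Ω = 75.14 / 1.76 = 42.7 kips.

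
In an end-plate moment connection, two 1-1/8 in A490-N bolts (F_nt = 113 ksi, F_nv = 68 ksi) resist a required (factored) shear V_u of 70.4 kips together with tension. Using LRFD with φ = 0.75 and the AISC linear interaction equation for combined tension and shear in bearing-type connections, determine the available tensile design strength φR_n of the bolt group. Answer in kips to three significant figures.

102 kips

A_b = π·1.125²/4 = 0.994 in²; f_rv = 70.4 / (2 × 0.994) = 35.41 ksi.
F'_nt = 1.3 F_nt − (F_nt / φF_nv) f_rv = 1.3·113 − (113/(0.75·68))·35.41 = 68.44 ksi, capped at F_nt → F'_nt = 68.44 ksi.
R_n = F'_nt · A_b · n = 68.44 × 0.994 × 2 = 136.1 kips.
Design strength φR_n = 0.75 × 136.1 = 102 kips.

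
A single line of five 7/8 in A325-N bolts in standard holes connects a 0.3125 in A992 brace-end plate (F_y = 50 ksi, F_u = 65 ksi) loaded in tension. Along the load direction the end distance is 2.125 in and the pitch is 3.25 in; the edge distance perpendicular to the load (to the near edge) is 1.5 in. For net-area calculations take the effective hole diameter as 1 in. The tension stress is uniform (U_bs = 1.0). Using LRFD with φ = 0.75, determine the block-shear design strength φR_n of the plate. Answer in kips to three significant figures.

112 kips

Shear plane L_v = 2.125 + 4·3.25 = 15.12 in; A_gv = 15.12 × 0.3125 = 4.727 in².
A_nv = (15.12 − 4.5·1) × 0.3125 = 3.32 in².
A_nt = (1.5 − 0.5·1) × 0.3125 = 0.3125 in².
0.6 F_u A_nv = 129.5 kips; 0.6 F_y A_gv = 141.8 kips → shear rupture governs the shear term.
R_n = 129.5 + 1.0 × 65 × 0.3125 = 149.8 kips.
Design strength φR_n = 0.75 × 149.8 = 112 kips.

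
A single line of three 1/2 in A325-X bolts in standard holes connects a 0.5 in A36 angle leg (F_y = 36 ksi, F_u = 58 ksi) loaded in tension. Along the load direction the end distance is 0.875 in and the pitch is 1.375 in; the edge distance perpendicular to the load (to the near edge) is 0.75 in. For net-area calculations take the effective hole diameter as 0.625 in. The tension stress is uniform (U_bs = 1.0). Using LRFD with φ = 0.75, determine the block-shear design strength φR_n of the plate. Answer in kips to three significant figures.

Shear plane L_v = 0.875 + 2·1.375 = 3.625 in; A_gv = 3.625 × 0.5 = 1.812 in².
A_nv = (3.625 − 2.5·0.625) × 0.5 = 1.031 in².
A_nt = (0.75 − 0.5·0.625) × 0.5 = 0.2188 in².
0.6 F_u A_nv = 35.89 kips; 0.6 F_y A_gv = 39.15 kips → shear rupture governs the shear term.
R_n = 35.89 + 1.0 × 58 × 0.2188 = 48.57 kips.
Design strength φR_n = 0.75 × 48.57 = 36.4 kips.

36.4 kips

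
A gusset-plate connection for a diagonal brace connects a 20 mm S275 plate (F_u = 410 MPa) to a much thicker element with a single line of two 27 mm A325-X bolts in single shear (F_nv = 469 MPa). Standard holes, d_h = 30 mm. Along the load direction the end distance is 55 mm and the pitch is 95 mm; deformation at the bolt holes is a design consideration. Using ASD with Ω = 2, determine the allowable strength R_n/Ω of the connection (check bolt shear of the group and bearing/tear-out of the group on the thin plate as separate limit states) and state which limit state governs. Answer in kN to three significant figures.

Bolt shear: A_b = π·27²/4 = 572.6 mm²; R_n = 469 × 572.6 × 2 × 1 / 1000 = 537.1 kN → 537.1 / 2 = 269 kN.
Bearing (1.2 l_c t F_u ≤ 2.4 d t F_u): upper limit = 2.4·27·20·410 / 1000 = 531.4 kN.
  Edge l_c = 55 − 30/2 = 40 → r_n = 393.6 kN; interior l_c = 95 − 30 = 65 → r_n = 531.4 kN.
  R_n,bearing = 1·393.6 + 1·531.4 = 925 kN → 925 / 2 = 462 kN.
Bolt shear governs: 269 kN.

269 kN (bolt shear governs)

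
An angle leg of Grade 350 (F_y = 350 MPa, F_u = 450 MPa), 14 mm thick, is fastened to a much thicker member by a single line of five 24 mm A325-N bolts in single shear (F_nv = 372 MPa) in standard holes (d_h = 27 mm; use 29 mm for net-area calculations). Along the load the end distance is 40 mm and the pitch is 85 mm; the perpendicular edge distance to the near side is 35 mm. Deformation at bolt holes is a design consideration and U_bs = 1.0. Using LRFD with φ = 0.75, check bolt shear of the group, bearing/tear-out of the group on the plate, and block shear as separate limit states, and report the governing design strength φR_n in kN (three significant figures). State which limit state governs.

Bolt shear: A_b = π·24²/4 = 452.4 mm²; R_n = 372 × 452.4 × 5 × 1 / 1000 = 841.4 kN → 0.75 × 841.4 = 631 kN.
Bearing: edge l_c = 26.5, r_n = 200.3 kN; interior l_c = 58, r_n = 362.9 kN; R_n = 200.3 + 4·362.9 = 1652 kN → 1240 kN.
Block shear: A_gv = 5320, A_nv = 3493, A_nt = 287 mm²; R_n = min(0.6F_uA_nv, 0.6F_yA_gv) + U_bs·F_u·A_nt = 1072 kN → 804 kN.
Bolt shear governs: 631 kN.

631 kN (bolt shear governs)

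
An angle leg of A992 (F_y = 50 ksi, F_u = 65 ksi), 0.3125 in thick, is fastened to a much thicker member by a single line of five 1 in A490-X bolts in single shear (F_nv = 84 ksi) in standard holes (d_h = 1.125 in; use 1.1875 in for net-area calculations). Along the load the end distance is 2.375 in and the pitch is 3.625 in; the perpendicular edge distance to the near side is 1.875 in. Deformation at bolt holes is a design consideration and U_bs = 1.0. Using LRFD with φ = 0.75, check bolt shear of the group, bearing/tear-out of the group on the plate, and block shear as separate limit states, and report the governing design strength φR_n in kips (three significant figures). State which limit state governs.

125 kips (block shear governs)

Bolt shear: A_b = π·1²/4 = 0.7854 in²; R_n = 84 × 0.7854 × 5 × 1 = 329.9 kips → 0.75 × 329.9 = 247 kips.
Bearing: edge l_c = 1.812, r_n = 44.18 kips; interior l_c = 2.5, r_n = 48.75 kips; R_n = 44.18 + 4·48.75 = 239.2 kips → 179 kips.
Block shear: A_gv = 5.273, A_nv = 3.604, A_nt = 0.4004 in²; R_n = min(0.6F_uA_nv, 0.6F_yA_gv) + U_bs·F_u·A_nt = 166.6 kips → 125 kips.
Block shear governs: 125 kips.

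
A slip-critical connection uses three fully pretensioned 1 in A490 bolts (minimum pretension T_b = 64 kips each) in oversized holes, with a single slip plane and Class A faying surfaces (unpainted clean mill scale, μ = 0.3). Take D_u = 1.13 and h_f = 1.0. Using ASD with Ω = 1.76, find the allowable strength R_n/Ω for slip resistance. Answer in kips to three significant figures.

37 kips

R_n = μ · D_u · h_f · T_b · n_s · n_b = 0.3 × 1.13 × 1.0 × 64 × 1 × 3 = 65.09 kips.
Allowable strength R_n/Ω = 65.09 / 1.76 = 37 kips.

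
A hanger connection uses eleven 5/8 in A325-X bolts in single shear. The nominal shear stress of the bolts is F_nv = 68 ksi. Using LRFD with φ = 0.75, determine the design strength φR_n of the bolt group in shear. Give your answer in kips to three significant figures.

172 kips

A_b = π × 0.625² / 4 = 0.3068 in².
R_n = F_nv · A_b · n · n_s = 68 × 0.3068 × 11 × 1 = 229.5 kips.
Design strength φR_n = 0.75 × 229.5 = 172 kips.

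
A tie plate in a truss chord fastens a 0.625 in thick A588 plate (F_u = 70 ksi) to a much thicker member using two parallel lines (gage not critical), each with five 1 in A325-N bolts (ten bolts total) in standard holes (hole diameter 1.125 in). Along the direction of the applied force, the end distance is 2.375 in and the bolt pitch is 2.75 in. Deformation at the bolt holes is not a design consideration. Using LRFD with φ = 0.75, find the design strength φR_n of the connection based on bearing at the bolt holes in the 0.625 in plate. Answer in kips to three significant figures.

Per bolt r_n = 1.5 l_c t F_u ≤ 3.0 d t F_u; upper limit = 3.0 × 1 × 0.625 × 70 = 131.2 kips.
Edge bolt: l_c = 2.375 − 1.125/2 = 1.812 in → 1.5 × 1.812 × 0.625 × 70 = 118.9 → r_n = 118.9 kips.
Interior bolts: l_c = 2.75 − 1.125 = 1.625 in → 1.5 × 1.625 × 0.625 × 70 = 106.6 → r_n = 106.6 kips.
R_n = 2 × 118.9 + 8 × 106.6 = 1091 kips.
Design strength φR_n = 0.75 × 1091 = 818 kips.

818 kips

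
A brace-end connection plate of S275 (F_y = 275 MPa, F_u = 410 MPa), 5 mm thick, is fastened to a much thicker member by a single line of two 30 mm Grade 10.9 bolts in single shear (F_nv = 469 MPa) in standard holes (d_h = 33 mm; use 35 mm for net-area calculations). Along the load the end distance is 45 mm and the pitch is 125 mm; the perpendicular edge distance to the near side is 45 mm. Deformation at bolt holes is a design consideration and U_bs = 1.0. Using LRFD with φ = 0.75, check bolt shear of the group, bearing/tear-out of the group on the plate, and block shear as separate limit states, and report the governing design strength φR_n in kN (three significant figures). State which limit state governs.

Bolt shear: A_b = π·30²/4 = 706.9 mm²; R_n = 469 × 706.9 × 2 × 1 / 1000 = 663 kN → 0.75 × 663 = 497 kN.
Bearing: edge l_c = 28.5, r_n = 70.11 kN; interior l_c = 92, r_n = 147.6 kN; R_n = 70.11 + 1·147.6 = 217.7 kN → 163 kN.
Block shear: A_gv = 850, A_nv = 587.5, A_nt = 137.5 mm²; R_n = min(0.6F_uA_nv, 0.6F_yA_gv) + U_bs·F_u·A_nt = 196.6 kN → 147 kN.
Block shear governs: 147 kN.

147 kN (block shear governs)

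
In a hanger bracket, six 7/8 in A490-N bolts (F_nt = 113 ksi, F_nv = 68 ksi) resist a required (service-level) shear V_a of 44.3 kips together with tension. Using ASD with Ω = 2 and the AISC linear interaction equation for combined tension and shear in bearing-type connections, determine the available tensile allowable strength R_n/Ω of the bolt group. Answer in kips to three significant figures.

191 kips

A_b = π·0.875²/4 = 0.6013 in²; f_rv = 44.3 / (6 × 0.6013) = 12.28 ksi.
F'_nt = 1.3 F_nt − (Ω F_nt / F_nv) f_rv = 1.3·113 − (2·113/68)·12.28 = 106.1 ksi, capped at F_nt → F'_nt = 106.1 ksi.
R_n = F'_nt · A_b · n = 106.1 × 0.6013 × 6 = 382.8 kips.
Allowable strength R_n/Ω = 382.8 / 2 = 191 kips.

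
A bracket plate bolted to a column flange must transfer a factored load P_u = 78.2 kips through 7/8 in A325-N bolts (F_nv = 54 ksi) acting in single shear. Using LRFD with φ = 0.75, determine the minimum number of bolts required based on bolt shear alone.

A_b = π·0.875²/4 = 0.6013 in².
Per-bolt design strength φR_n = 0.75 × 54 × 0.6013 × 1 = 24.35 kips.
n ≥ 78.2 / 24.35 = 3.211 → use 4 bolts.

4 bolts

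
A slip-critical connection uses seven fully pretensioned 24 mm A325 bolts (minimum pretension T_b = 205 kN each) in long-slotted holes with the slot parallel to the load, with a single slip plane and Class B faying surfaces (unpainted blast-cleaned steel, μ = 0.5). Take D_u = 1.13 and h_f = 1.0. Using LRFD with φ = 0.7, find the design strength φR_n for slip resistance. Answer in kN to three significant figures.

R_n = μ · D_u · h_f · T_b · n_s · n_b = 0.5 × 1.13 × 1.0 × 205 × 1 × 7 = 810.8 kN.
Design strength φR_n = 0.7 × 810.8 = 568 kN.

568 kN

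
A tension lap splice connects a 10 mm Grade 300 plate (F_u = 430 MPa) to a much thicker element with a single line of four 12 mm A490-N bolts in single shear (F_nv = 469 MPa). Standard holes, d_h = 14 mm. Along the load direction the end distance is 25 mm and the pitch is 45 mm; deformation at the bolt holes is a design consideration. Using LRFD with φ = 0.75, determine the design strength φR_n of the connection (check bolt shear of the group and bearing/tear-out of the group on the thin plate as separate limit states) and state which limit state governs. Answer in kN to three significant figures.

Bolt shear: A_b = π·12²/4 = 113.1 mm²; R_n = 469 × 113.1 × 4 × 1 / 1000 = 212.2 kN → 0.75 × 212.2 = 159 kN.
Bearing (1.2 l_c t F_u ≤ 2.4 d t F_u): upper limit = 2.4·12·10·430 / 1000 = 123.8 kN.
  Edge l_c = 25 − 14/2 = 18 → r_n = 92.88 kN; interior l_c = 45 − 14 = 31 → r_n = 123.8 kN.
  R_n,bearing = 1·92.88 + 3·123.8 = 464.4 kN → 0.75 × 464.4 = 348 kN.
Bolt shear governs: 159 kN.

159 kN (bolt shear governs)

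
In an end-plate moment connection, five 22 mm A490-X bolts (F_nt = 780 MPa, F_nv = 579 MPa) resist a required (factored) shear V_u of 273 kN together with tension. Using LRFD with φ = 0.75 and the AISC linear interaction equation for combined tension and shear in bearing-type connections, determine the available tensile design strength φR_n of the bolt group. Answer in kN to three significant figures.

A_b = π·22²/4 = 380.1 mm²; f_rv = 273 × 1000 / (5 × 380.1) = 143.6 MPa.
F'_nt = 1.3 F_nt − (F_nt / φF_nv) f_rv = 1.3·780 − (780/(0.75·579))·143.6 = 756 MPa, capped at F_nt → F'_nt = 756 MPa.
R_n = F'_nt · A_b · n = 756 × 380.1 × 5 / 1000 = 1437 kN.
Design strength φR_n = 0.75 × 1437 = 1080 kN.

1080 kN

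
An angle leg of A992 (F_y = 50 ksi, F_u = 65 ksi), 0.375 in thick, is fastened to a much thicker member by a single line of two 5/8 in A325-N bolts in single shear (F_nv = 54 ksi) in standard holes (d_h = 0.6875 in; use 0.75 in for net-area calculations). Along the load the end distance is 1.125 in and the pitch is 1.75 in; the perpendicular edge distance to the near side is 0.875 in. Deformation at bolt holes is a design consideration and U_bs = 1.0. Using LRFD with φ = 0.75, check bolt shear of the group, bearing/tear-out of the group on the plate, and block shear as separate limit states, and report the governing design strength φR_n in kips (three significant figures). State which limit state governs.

Bolt shear: A_b = π·0.625²/4 = 0.3068 in²; R_n = 54 × 0.3068 × 2 × 1 = 33.13 kips → 0.75 × 33.13 = 24.9 kips.
Bearing: edge l_c = 0.7812, r_n = 22.85 kips; interior l_c = 1.062, r_n = 31.08 kips; R_n = 22.85 + 1·31.08 = 53.93 kips → 40.4 kips.
Block shear: A_gv = 1.078, A_nv = 0.6562, A_nt = 0.1875 in²; R_n = min(0.6F_uA_nv, 0.6F_yA_gv) + U_bs·F_u·A_nt = 37.78 kips → 28.3 kips.
Bolt shear governs: 24.9 kips.

24.9 kips (bolt shear governs)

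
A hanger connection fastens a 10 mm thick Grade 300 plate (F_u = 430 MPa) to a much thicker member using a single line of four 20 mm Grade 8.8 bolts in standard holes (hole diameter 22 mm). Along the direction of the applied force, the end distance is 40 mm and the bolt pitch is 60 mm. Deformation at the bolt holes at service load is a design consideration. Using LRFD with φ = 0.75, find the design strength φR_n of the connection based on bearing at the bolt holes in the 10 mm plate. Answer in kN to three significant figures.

553 kN

Per bolt r_n = 1.2 l_c t F_u ≤ 2.4 d t F_u; upper limit = 2.4 × 20 × 10 × 430 / 1000 = 206.4 kN.
Edge bolt: l_c = 40 − 22/2 = 29 mm → 1.2 × 29 × 10 × 430 / 1000 = 149.6 → r_n = 149.6 kN.
Interior bolts: l_c = 60 − 22 = 38 mm → 1.2 × 38 × 10 × 430 / 1000 = 196.1 → r_n = 196.1 kN.
R_n = 1 × 149.6 + 3 × 196.1 = 737.9 kN.
Design strength φR_n = 0.75 × 737.9 = 553 kN.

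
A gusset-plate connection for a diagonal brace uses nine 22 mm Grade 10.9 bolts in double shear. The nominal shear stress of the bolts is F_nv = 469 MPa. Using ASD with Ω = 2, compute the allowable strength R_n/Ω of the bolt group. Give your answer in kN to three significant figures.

1600 kN

A_b = π × 22² / 4 = 380.1 mm².
R_n = F_nv · A_b · n · n_s = 469 × 380.1 × 9 × 2 / 1000 = 3209 kN.
Allowable strength R_n/Ω = 3209 / 2 = 1600 kN.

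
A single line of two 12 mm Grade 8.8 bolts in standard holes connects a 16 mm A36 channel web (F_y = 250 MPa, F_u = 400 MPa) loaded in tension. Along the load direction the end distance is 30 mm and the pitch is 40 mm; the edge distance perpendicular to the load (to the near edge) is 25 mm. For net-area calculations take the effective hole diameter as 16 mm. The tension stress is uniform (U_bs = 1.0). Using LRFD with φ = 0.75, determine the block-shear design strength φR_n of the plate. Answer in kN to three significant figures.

Shear plane L_v = 30 + 1·40 = 70 mm; A_gv = 70 × 16 = 1120 mm².
A_nv = (70 − 1.5·16) × 16 = 736 mm².
A_nt = (25 − 0.5·16) × 16 = 272 mm².
0.6 F_u A_nv = 176.6 kN; 0.6 F_y A_gv = 168 kN → shear yielding governs the shear term.
R_n = 168 + 1.0 × 400 × 272 / 1000 = 276.8 kN.
Design strength φR_n = 0.75 × 276.8 = 208 kN.

208 kN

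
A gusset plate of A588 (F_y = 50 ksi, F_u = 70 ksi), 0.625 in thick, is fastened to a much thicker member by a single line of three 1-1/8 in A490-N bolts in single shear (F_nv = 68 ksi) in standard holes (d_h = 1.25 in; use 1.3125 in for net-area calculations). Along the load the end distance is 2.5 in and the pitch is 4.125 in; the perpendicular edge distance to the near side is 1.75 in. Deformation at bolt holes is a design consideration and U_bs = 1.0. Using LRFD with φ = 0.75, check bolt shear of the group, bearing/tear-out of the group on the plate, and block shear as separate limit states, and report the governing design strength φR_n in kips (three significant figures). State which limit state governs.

152 kips (bolt shear governs)

Bolt shear: A_b = π·1.125²/4 = 0.994 in²; R_n = 68 × 0.994 × 3 × 1 = 202.8 kips → 0.75 × 202.8 = 152 kips.
Bearing: edge l_c = 1.875, r_n = 98.44 kips; interior l_c = 2.875, r_n = 118.1 kips; R_n = 98.44 + 2·118.1 = 334.7 kips → 251 kips.
Block shear: A_gv = 6.719, A_nv = 4.668, A_nt = 0.6836 in²; R_n = min(0.6F_uA_nv, 0.6F_yA_gv) + U_bs·F_u·A_nt = 243.9 kips → 183 kips.
Bolt shear governs: 152 kips.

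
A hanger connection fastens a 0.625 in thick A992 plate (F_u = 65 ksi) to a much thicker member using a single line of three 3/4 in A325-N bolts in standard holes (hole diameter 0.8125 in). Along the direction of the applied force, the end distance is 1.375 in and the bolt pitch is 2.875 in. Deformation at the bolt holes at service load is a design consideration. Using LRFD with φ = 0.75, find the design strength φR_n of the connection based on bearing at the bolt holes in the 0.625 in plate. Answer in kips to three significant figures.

145 kips

Per bolt r_n = 1.2 l_c t F_u ≤ 2.4 d t F_u; upper limit = 2.4 × 0.75 × 0.625 × 65 = 73.12 kips.
Edge bolt: l_c = 1.375 − 0.8125/2 = 0.9688 in → 1.2 × 0.9688 × 0.625 × 65 = 47.23 → r_n = 47.23 kips.
Interior bolts: l_c = 2.875 − 0.8125 = 2.062 in → 1.2 × 2.062 × 0.625 × 65 = 100.5 → r_n = 73.12 kips.
R_n = 1 × 47.23 + 2 × 73.12 = 193.5 kips.
Design strength φR_n = 0.75 × 193.5 = 145 kips.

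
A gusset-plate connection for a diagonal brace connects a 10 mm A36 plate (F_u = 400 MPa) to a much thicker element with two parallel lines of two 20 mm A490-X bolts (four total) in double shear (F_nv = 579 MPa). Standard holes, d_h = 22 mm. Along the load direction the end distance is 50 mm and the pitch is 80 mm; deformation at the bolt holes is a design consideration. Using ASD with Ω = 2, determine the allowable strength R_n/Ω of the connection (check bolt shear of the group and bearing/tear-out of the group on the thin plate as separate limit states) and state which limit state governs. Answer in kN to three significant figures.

379 kN (bearing governs)

Bolt shear: A_b = π·20²/4 = 314.2 mm²; R_n = 579 × 314.2 × 4 × 2 / 1000 = 1455 kN → 1455 / 2 = 728 kN.
Bearing (1.2 l_c t F_u ≤ 2.4 d t F_u): upper limit = 2.4·20·10·400 / 1000 = 192 kN.
  Edge l_c = 50 − 22/2 = 39 → r_n = 187.2 kN; interior l_c = 80 − 22 = 58 → r_n = 192 kN.
  R_n,bearing = 2·187.2 + 2·192 = 758.4 kN → 758.4 / 2 = 379 kN.
Bearing governs: 379 kN.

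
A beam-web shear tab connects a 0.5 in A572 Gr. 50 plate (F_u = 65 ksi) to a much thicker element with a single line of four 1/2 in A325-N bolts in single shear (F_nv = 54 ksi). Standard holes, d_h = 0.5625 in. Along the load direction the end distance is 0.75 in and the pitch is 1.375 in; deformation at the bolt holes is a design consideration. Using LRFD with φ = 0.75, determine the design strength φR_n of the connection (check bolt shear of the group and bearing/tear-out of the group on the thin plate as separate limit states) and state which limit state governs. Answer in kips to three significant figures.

31.8 kips (bolt shear governs)

Bolt shear: A_b = π·0.5²/4 = 0.1963 in²; R_n = 54 × 0.1963 × 4 × 1 = 42.41 kips → 0.75 × 42.41 = 31.8 kips.
Bearing (1.2 l_c t F_u ≤ 2.4 d t F_u): upper limit = 2.4·0.5·0.5·65 = 39 kips.
  Edge l_c = 0.75 − 0.5625/2 = 0.4688 → r_n = 18.28 kips; interior l_c = 1.375 − 0.5625 = 0.8125 → r_n = 31.69 kips.
  R_n,bearing = 1·18.28 + 3·31.69 = 113.3 kips → 0.75 × 113.3 = 85 kips.
Bolt shear governs: 31.8 kips.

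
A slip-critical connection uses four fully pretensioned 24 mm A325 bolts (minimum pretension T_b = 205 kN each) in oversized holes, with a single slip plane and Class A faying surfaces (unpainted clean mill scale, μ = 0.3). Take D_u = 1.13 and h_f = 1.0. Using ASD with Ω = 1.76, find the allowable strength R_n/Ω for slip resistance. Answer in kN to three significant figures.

R_n = μ · D_u · h_f · T_b · n_s · n_b = 0.3 × 1.13 × 1.0 × 205 × 1 × 4 = 278 kN.
Allowable strength R_n/Ω = 278 / 1.76 = 158 kN.

158 kN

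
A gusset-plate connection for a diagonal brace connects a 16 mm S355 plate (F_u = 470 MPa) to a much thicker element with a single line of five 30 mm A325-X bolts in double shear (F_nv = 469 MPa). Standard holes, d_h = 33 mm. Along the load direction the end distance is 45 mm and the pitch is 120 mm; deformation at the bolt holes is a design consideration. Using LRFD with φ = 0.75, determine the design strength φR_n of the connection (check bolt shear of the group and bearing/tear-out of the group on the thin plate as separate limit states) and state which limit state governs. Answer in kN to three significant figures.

Bolt shear: A_b = π·30²/4 = 706.9 mm²; R_n = 469 × 706.9 × 5 × 2 / 1000 = 3315 kN → 0.75 × 3315 = 2490 kN.
Bearing (1.2 l_c t F_u ≤ 2.4 d t F_u): upper limit = 2.4·30·16·470 / 1000 = 541.4 kN.
  Edge l_c = 45 − 33/2 = 28.5 → r_n = 257.2 kN; interior l_c = 120 − 33 = 87 → r_n = 541.4 kN.
  R_n,bearing = 1·257.2 + 4·541.4 = 2423 kN → 0.75 × 2423 = 1820 kN.
Bearing governs: 1820 kN.

1820 kN (bearing governs)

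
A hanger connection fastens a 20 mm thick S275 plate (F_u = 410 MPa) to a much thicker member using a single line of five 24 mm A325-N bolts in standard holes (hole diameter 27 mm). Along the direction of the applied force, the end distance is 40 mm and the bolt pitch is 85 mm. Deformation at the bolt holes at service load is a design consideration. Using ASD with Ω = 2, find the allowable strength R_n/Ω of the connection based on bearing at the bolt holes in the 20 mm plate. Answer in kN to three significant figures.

1080 kN

Per bolt r_n = 1.2 l_c t F_u ≤ 2.4 d t F_u; upper limit = 2.4 × 24 × 20 × 410 / 1000 = 472.3 kN.
Edge bolt: l_c = 40 − 27/2 = 26.5 mm → 1.2 × 26.5 × 20 × 410 / 1000 = 260.8 → r_n = 260.8 kN.
Interior bolts: l_c = 85 − 27 = 58 mm → 1.2 × 58 × 20 × 410 / 1000 = 570.7 → r_n = 472.3 kN.
R_n = 1 × 260.8 + 4 × 472.3 = 2150 kN.
Allowable strength R_n/Ω = 2150 / 2 = 1080 kN.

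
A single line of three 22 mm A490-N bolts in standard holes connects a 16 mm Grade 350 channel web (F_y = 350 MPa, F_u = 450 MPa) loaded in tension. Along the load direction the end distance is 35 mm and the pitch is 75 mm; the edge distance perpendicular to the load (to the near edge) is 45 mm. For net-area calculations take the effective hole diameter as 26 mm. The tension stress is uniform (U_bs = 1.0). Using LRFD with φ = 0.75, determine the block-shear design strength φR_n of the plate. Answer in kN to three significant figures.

562 kN

Shear plane L_v = 35 + 2·75 = 185 mm; A_gv = 185 × 16 = 2960 mm².
A_nv = (185 − 2.5·26) × 16 = 1920 mm².
A_nt = (45 − 0.5·26) × 16 = 512 mm².
0.6 F_u A_nv = 518.4 kN; 0.6 F_y A_gv = 621.6 kN → shear rupture governs the shear term.
R_n = 518.4 + 1.0 × 450 × 512 / 1000 = 748.8 kN.
Design strength φR_n = 0.75 × 748.8 = 562 kN.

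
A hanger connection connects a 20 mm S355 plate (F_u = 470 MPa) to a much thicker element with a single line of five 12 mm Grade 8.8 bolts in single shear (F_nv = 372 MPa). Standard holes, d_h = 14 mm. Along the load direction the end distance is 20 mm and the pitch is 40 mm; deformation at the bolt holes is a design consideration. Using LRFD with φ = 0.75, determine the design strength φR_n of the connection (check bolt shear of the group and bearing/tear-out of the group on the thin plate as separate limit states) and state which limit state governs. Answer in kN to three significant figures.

158 kN (bolt shear governs)

Bolt shear: A_b = π·12²/4 = 113.1 mm²; R_n = 372 × 113.1 × 5 × 1 / 1000 = 210.4 kN → 0.75 × 210.4 = 158 kN.
Bearing (1.2 l_c t F_u ≤ 2.4 d t F_u): upper limit = 2.4·12·20·470 / 1000 = 270.7 kN.
  Edge l_c = 20 − 14/2 = 13 → r_n = 146.6 kN; interior l_c = 40 − 14 = 26 → r_n = 270.7 kN.
  R_n,bearing = 1·146.6 + 4·270.7 = 1230 kN → 0.75 × 1230 = 922 kN.
Bolt shear governs: 158 kN.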